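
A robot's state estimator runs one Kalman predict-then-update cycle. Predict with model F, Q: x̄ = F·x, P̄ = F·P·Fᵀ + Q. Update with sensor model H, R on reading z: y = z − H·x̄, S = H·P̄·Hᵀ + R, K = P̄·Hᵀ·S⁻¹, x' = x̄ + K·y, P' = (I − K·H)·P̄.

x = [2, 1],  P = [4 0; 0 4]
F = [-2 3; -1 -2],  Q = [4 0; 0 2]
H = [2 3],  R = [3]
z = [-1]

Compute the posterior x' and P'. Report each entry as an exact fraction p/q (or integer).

x' = [599/233, -490/233]
P' = [8952/233 -5904/233; -5904/233 3970/233]

x̄ = F·x = [-1, -4]
P̄ = F·P·Fᵀ + Q = [56 -16; -16 22]
y = z − H·x̄ = [13]
S = H·P̄·Hᵀ + R = [233]
K = P̄·Hᵀ·S⁻¹ = [64/233; 34/233]
x' = x̄ + K·y = [599/233, -490/233]
P' = (I − K·H)·P̄ = [8952/233 -5904/233; -5904/233 3970/233]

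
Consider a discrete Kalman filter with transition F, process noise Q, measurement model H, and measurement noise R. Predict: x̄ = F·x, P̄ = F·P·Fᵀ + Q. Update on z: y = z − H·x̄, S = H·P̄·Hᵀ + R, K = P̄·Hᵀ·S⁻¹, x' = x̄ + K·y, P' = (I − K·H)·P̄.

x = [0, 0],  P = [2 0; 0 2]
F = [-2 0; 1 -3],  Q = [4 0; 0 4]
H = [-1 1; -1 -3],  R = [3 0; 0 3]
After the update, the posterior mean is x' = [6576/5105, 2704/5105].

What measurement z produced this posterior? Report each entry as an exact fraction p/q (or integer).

z = [-1, -3]

x̄ = F·x = [0, 0]
P̄ = F·P·Fᵀ + Q = [12 -4; -4 24]
S = H·P̄·Hᵀ + R = [47 -68; -68 207]
K = P̄·Hᵀ·S⁻¹ = [-3312/5105 -1088/5105; 1172/5105 -1292/5105]
x' − x̄ = [6576/5105, 2704/5105] = K·y
y = (KᵀK)⁻¹·Kᵀ·(x' − x̄) = [-1, -3]
z = y + H·x̄ = [-1, -3] + [0, 0] = [-1, -3]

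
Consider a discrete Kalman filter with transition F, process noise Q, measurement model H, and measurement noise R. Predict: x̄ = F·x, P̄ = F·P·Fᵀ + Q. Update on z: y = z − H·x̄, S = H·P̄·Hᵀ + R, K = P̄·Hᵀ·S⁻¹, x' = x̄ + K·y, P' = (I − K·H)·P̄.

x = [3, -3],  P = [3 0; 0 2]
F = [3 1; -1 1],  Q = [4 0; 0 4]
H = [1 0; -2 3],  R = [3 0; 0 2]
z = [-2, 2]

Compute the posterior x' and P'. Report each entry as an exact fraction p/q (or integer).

x̄ = F·x = [6, -6]
P̄ = F·P·Fᵀ + Q = [33 -7; -7 9]
y = z − H·x̄ = [-8, 32]
S = H·P̄·Hᵀ + R = [36 -87; -87 299]
K = P̄·Hᵀ·S⁻¹ = [766/1065 -29/355; 1474/3195 289/1065]
x' = x̄ + K·y = [-2522/1065, -3218/3195]
P' = (I − K·H)·P̄ = [766/355 1474/1065; 1474/1065 3526/3195]

x' = [-2522/1065, -3218/3195]
P' = [766/355 1474/1065; 1474/1065 3526/3195]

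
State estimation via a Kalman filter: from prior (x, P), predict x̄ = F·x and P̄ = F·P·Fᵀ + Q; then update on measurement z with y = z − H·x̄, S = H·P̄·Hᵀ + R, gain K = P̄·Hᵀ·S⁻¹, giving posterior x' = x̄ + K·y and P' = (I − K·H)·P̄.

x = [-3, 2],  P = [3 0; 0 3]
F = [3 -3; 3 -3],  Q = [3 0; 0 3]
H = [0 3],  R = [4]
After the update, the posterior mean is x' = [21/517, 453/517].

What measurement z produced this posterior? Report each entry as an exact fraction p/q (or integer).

z = [3]

x̄ = F·x = [-15, -15]
P̄ = F·P·Fᵀ + Q = [57 54; 54 57]
S = H·P̄·Hᵀ + R = [517]
K = P̄·Hᵀ·S⁻¹ = [162/517; 171/517]
x' − x̄ = [7776/517, 8208/517] = K·y
y = (KᵀK)⁻¹·Kᵀ·(x' − x̄) = [48]
z = y + H·x̄ = [48] + [-45] = [3]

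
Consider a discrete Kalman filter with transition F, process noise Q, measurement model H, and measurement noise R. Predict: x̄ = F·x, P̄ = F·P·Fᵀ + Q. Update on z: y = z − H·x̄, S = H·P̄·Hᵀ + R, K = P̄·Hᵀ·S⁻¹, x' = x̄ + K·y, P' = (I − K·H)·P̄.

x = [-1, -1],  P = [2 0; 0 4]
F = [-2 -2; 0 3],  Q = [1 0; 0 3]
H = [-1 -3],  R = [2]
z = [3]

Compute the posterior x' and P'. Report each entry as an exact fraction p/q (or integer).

x̄ = F·x = [4, -3]
P̄ = F·P·Fᵀ + Q = [25 -24; -24 39]
y = z − H·x̄ = [-2]
S = H·P̄·Hᵀ + R = [234]
K = P̄·Hᵀ·S⁻¹ = [47/234; -31/78]
x' = x̄ + K·y = [421/117, -86/39]
P' = (I − K·H)·P̄ = [3641/234 -415/78; -415/78 53/26]

x' = [421/117, -86/39]
P' = [3641/234 -415/78; -415/78 53/26]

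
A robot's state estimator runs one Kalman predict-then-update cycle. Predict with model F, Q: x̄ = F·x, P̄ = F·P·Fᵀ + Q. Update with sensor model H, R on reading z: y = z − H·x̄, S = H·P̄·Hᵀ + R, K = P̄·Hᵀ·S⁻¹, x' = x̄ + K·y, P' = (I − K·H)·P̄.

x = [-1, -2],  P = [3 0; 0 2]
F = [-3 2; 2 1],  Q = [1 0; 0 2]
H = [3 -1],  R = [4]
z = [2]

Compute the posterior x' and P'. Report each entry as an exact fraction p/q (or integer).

x' = [-153/214, -885/214]
P' = [131/107 271/107; 271/107 871/107]

x̄ = F·x = [-1, -4]
P̄ = F·P·Fᵀ + Q = [36 -14; -14 16]
y = z − H·x̄ = [1]
S = H·P̄·Hᵀ + R = [428]
K = P̄·Hᵀ·S⁻¹ = [61/214; -29/214]
x' = x̄ + K·y = [-153/214, -885/214]
P' = (I − K·H)·P̄ = [131/107 271/107; 271/107 871/107]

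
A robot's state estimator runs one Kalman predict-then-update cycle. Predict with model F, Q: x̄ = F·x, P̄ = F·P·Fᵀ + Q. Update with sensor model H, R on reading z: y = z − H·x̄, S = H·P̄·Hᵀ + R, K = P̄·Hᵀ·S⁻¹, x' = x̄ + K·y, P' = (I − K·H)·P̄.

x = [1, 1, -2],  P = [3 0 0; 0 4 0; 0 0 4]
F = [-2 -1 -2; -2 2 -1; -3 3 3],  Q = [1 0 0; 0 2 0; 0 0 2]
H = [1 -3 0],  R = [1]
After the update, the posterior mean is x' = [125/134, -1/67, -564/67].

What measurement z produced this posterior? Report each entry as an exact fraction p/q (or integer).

z = [1]

x̄ = F·x = [1, 2, -6]
P̄ = F·P·Fᵀ + Q = [33 12 -18; 12 34 30; -18 30 101]
S = H·P̄·Hᵀ + R = [268]
K = P̄·Hᵀ·S⁻¹ = [-3/268; -45/134; -27/67]
x' − x̄ = [-9/134, -135/67, -162/67] = K·y
y = (KᵀK)⁻¹·Kᵀ·(x' − x̄) = [6]
z = y + H·x̄ = [6] + [-5] = [1]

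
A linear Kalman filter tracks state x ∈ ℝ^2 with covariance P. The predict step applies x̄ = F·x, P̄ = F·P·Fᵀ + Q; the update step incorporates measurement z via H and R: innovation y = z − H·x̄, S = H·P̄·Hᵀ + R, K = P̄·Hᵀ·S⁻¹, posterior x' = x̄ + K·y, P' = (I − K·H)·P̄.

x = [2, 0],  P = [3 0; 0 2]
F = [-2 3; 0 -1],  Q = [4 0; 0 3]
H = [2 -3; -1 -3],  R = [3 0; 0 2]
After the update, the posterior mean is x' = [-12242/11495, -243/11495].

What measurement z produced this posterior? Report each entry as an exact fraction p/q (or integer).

z = [-2, 1]

x̄ = F·x = [-4, 0]
P̄ = F·P·Fᵀ + Q = [34 -6; -6 5]
S = H·P̄·Hᵀ + R = [256 -5; -5 45]
K = P̄·Hᵀ·S⁻¹ = [758/2299 -3666/11495; -252/2299 -2439/11495]
x' − x̄ = [33738/11495, -243/11495] = K·y
y = (KᵀK)⁻¹·Kᵀ·(x' − x̄) = [6, -3]
z = y + H·x̄ = [6, -3] + [-8, 4] = [-2, 1]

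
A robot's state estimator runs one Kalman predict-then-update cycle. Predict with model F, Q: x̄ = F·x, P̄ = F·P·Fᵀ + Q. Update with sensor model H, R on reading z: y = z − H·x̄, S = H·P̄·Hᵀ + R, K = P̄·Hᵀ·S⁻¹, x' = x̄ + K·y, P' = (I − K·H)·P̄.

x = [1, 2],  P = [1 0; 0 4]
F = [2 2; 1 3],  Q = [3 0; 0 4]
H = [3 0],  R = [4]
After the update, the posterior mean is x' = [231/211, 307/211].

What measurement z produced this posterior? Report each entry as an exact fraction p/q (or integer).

x̄ = F·x = [6, 7]
P̄ = F·P·Fᵀ + Q = [23 26; 26 41]
S = H·P̄·Hᵀ + R = [211]
K = P̄·Hᵀ·S⁻¹ = [69/211; 78/211]
x' − x̄ = [-1035/211, -1170/211] = K·y
y = (KᵀK)⁻¹·Kᵀ·(x' − x̄) = [-15]
z = y + H·x̄ = [-15] + [18] = [3]

z = [3]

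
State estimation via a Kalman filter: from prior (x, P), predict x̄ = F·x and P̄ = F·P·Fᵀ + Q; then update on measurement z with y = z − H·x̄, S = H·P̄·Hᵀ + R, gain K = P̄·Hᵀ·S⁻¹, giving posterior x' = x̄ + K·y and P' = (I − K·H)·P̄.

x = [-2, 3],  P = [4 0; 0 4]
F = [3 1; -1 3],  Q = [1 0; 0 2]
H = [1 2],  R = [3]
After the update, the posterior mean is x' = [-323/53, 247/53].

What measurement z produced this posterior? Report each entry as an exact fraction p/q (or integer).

z = [3]

x̄ = F·x = [-3, 11]
P̄ = F·P·Fᵀ + Q = [41 0; 0 42]
S = H·P̄·Hᵀ + R = [212]
K = P̄·Hᵀ·S⁻¹ = [41/212; 21/53]
x' − x̄ = [-164/53, -336/53] = K·y
y = (KᵀK)⁻¹·Kᵀ·(x' − x̄) = [-16]
z = y + H·x̄ = [-16] + [19] = [3]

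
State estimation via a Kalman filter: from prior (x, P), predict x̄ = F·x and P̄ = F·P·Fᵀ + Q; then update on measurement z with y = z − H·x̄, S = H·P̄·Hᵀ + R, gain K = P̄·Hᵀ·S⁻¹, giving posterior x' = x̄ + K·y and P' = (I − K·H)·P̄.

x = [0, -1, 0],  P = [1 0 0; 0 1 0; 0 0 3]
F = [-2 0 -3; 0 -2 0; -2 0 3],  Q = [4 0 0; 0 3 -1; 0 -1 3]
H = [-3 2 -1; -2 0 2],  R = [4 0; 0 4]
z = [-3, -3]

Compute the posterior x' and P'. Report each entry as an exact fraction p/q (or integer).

x̄ = F·x = [0, 2, 0]
P̄ = F·P·Fᵀ + Q = [35 0 -23; 0 7 -1; -23 -1 34]
y = z − H·x̄ = [-7, -3]
S = H·P̄·Hᵀ + R = [247 230; 230 464]
K = P̄·Hᵀ·S⁻¹ = [-2842/15427 -2448/15427; 1855/15427 -986/15427; -2727/15427 5142/15427]
x' = x̄ + K·y = [27238/15427, 20827/15427, 3663/15427]
P' = (I − K·H)·P̄ = [22933/15427 37734/15427 18037/15427; 37734/15427 78192/15427 35762/15427; 18037/15427 35762/15427 28321/15427]

x' = [27238/15427, 20827/15427, 3663/15427]
P' = [22933/15427 37734/15427 18037/15427; 37734/15427 78192/15427 35762/15427; 18037/15427 35762/15427 28321/15427]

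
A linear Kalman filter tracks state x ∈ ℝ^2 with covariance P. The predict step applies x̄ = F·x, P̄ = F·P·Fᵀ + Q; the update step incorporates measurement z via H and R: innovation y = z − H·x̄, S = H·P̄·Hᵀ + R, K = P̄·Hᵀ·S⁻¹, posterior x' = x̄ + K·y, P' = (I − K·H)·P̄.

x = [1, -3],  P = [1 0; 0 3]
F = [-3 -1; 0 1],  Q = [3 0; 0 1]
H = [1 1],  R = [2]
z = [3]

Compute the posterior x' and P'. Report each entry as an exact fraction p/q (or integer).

x' = [24/5, -13/5]
P' = [27/5 -19/5; -19/5 59/15]

x̄ = F·x = [0, -3]
P̄ = F·P·Fᵀ + Q = [15 -3; -3 4]
y = z − H·x̄ = [6]
S = H·P̄·Hᵀ + R = [15]
K = P̄·Hᵀ·S⁻¹ = [4/5; 1/15]
x' = x̄ + K·y = [24/5, -13/5]
P' = (I − K·H)·P̄ = [27/5 -19/5; -19/5 59/15]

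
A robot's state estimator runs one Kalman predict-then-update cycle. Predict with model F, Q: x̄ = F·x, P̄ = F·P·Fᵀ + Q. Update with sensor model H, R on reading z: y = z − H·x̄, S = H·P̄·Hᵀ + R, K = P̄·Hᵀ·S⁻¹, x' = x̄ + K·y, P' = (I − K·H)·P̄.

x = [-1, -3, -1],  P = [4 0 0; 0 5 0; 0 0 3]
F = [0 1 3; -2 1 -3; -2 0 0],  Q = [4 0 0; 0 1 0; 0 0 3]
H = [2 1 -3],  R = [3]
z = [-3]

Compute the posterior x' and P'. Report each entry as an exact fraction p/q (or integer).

x' = [-448/183, -193/183, -167/183]
P' = [4088/183 -1876/183 2050/183; -1876/183 7118/183 1165/183; 2050/183 1165/183 1796/183]

x̄ = F·x = [-6, 2, 2]
P̄ = F·P·Fᵀ + Q = [36 -22 0; -22 49 16; 0 16 19]
y = z − H·x̄ = [13]
S = H·P̄·Hᵀ + R = [183]
K = P̄·Hᵀ·S⁻¹ = [50/183; -43/183; -41/183]
x' = x̄ + K·y = [-448/183, -193/183, -167/183]
P' = (I − K·H)·P̄ = [4088/183 -1876/183 2050/183; -1876/183 7118/183 1165/183; 2050/183 1165/183 1796/183]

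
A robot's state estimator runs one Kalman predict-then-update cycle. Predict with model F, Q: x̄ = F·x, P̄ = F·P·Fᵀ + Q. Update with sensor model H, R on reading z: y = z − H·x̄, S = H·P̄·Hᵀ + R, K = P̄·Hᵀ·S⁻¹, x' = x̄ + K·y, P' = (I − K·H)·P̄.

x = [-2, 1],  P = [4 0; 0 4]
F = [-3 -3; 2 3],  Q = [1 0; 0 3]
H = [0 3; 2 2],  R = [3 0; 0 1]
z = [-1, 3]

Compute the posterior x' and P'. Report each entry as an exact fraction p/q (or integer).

x̄ = F·x = [3, -1]
P̄ = F·P·Fᵀ + Q = [73 -60; -60 55]
y = z − H·x̄ = [2, -1]
S = H·P̄·Hᵀ + R = [498 -30; -30 33]
K = P̄·Hᵀ·S⁻¹ = [-860/2589 1258/2589; 1715/5178 -5/2589]
x' = x̄ + K·y = [4789/2589, -869/2589]
P' = (I − K·H)·P̄ = [1489/2589 -860/2589; -860/2589 1715/5178]

x' = [4789/2589, -869/2589]
P' = [1489/2589 -860/2589; -860/2589 1715/5178]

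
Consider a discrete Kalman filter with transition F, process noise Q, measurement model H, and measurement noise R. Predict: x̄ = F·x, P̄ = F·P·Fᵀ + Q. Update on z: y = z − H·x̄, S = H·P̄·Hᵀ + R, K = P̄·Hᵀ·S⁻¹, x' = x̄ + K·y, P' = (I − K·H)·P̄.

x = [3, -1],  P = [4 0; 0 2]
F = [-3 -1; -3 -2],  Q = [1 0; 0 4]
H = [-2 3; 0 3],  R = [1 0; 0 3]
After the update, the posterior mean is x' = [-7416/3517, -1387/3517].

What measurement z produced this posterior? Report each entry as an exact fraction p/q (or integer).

x̄ = F·x = [-8, -7]
P̄ = F·P·Fᵀ + Q = [39 40; 40 48]
S = H·P̄·Hᵀ + R = [109 192; 192 435]
K = P̄·Hᵀ·S⁻¹ = [-1590/3517 1672/3517; 64/3517 1136/3517]
x' − x̄ = [20720/3517, 23232/3517] = K·y
y = (KᵀK)⁻¹·Kᵀ·(x' − x̄) = [8, 20]
z = y + H·x̄ = [8, 20] + [-5, -21] = [3, -1]

z = [3, -1]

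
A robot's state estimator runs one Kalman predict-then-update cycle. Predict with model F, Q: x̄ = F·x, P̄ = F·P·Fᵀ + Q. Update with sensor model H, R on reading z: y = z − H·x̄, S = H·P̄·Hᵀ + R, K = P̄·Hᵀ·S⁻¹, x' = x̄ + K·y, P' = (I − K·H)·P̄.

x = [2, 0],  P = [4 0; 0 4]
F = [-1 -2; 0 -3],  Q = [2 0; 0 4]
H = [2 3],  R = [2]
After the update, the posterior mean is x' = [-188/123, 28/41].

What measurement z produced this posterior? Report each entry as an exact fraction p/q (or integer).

x̄ = F·x = [-2, 0]
P̄ = F·P·Fᵀ + Q = [22 24; 24 40]
S = H·P̄·Hᵀ + R = [738]
K = P̄·Hᵀ·S⁻¹ = [58/369; 28/123]
x' − x̄ = [58/123, 28/41] = K·y
y = (KᵀK)⁻¹·Kᵀ·(x' − x̄) = [3]
z = y + H·x̄ = [3] + [-4] = [-1]

z = [-1]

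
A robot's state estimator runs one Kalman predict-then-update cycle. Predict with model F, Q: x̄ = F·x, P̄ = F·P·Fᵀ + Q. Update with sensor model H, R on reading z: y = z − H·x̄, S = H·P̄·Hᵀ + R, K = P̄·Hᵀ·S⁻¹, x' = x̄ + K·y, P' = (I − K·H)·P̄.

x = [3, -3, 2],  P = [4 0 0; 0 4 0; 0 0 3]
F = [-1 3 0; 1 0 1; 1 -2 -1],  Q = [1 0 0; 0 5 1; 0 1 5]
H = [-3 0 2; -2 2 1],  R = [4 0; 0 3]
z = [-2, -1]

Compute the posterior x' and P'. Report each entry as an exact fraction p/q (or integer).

x' = [-11824/43395, 3049/14465, -64571/43395]
P' = [80716/43395 8444/14465 104744/43395; 8444/14465 15728/14465 4866/14465; 104744/43395 4866/14465 174436/43395]

x̄ = F·x = [-12, 5, 7]
P̄ = F·P·Fᵀ + Q = [41 -4 -28; -4 12 2; -28 2 28]
y = z − H·x̄ = [-52, -42]
S = H·P̄·Hᵀ + R = [821 530; 530 395]
K = P̄·Hᵀ·S⁻¹ = [-1633/8679 -2008/43395; -780/2893 6478/14465; 1732/8679 -1952/43395]
x' = x̄ + K·y = [-11824/43395, 3049/14465, -64571/43395]
P' = (I − K·H)·P̄ = [80716/43395 8444/14465 104744/43395; 8444/14465 15728/14465 4866/14465; 104744/43395 4866/14465 174436/43395]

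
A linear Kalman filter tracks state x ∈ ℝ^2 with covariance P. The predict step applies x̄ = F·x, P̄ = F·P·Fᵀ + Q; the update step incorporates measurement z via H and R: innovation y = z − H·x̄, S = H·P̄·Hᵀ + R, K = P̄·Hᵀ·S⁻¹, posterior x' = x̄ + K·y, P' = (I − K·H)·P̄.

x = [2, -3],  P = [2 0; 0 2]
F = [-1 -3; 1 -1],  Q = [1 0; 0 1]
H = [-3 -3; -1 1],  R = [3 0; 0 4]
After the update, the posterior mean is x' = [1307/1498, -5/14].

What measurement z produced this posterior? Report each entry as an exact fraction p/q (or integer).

x̄ = F·x = [7, 5]
P̄ = F·P·Fᵀ + Q = [21 4; 4 5]
S = H·P̄·Hᵀ + R = [309 48; 48 22]
K = P̄·Hᵀ·S⁻¹ = [-139/749 -551/1498; -1/7 5/14]
x' − x̄ = [-9179/1498, -75/14] = K·y
y = (KᵀK)⁻¹·Kᵀ·(x' − x̄) = [35, -1]
z = y + H·x̄ = [35, -1] + [-36, -2] = [-1, -3]

z = [-1, -3]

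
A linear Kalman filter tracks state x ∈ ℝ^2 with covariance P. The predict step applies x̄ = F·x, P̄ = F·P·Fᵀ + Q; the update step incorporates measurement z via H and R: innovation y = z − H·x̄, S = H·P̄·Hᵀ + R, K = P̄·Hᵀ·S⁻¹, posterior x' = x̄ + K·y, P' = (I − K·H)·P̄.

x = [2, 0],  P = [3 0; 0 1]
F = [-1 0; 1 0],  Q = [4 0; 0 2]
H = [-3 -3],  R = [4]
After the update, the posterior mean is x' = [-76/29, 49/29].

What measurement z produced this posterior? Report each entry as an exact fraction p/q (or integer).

z = [3]

x̄ = F·x = [-2, 2]
P̄ = F·P·Fᵀ + Q = [7 -3; -3 5]
S = H·P̄·Hᵀ + R = [58]
K = P̄·Hᵀ·S⁻¹ = [-6/29; -3/29]
x' − x̄ = [-18/29, -9/29] = K·y
y = (KᵀK)⁻¹·Kᵀ·(x' − x̄) = [3]
z = y + H·x̄ = [3] + [0] = [3]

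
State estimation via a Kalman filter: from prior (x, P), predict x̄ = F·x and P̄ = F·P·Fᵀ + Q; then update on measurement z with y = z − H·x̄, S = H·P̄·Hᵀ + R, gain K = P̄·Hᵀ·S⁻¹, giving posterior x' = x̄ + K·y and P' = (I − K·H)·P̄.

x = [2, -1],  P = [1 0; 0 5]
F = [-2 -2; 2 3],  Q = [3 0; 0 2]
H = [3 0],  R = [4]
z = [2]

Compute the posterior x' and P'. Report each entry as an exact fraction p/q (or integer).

x' = [154/247, -569/247]
P' = [108/247 -136/247; -136/247 2193/247]

x̄ = F·x = [-2, 1]
P̄ = F·P·Fᵀ + Q = [27 -34; -34 51]
y = z − H·x̄ = [8]
S = H·P̄·Hᵀ + R = [247]
K = P̄·Hᵀ·S⁻¹ = [81/247; -102/247]
x' = x̄ + K·y = [154/247, -569/247]
P' = (I − K·H)·P̄ = [108/247 -136/247; -136/247 2193/247]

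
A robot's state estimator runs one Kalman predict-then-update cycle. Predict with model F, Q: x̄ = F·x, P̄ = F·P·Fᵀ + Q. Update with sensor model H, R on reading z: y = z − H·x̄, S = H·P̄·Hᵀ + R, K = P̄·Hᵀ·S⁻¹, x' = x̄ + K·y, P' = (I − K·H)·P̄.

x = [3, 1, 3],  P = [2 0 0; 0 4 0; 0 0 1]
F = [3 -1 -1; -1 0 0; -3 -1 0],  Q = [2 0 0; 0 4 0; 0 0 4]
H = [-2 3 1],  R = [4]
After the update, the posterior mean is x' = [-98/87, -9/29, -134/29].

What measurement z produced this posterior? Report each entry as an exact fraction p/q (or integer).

z = [-3]

x̄ = F·x = [5, -3, -10]
P̄ = F·P·Fᵀ + Q = [25 -6 -14; -6 6 6; -14 6 26]
S = H·P̄·Hᵀ + R = [348]
K = P̄·Hᵀ·S⁻¹ = [-41/174; 3/29; 6/29]
x' − x̄ = [-533/87, 78/29, 156/29] = K·y
y = (KᵀK)⁻¹·Kᵀ·(x' − x̄) = [26]
z = y + H·x̄ = [26] + [-29] = [-3]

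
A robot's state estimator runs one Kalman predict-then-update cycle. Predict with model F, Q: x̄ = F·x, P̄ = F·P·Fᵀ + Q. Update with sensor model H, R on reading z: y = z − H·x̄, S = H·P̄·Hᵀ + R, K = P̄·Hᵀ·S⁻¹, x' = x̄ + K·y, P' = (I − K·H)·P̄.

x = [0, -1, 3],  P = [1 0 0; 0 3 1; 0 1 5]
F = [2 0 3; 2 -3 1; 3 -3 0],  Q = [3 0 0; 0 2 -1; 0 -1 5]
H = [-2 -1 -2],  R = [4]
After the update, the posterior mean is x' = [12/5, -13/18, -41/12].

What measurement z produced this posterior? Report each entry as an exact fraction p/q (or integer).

z = [3]

x̄ = F·x = [9, 6, 3]
P̄ = F·P·Fᵀ + Q = [52 10 -3; 10 32 29; -3 29 41]
S = H·P̄·Hᵀ + R = [540]
K = P̄·Hᵀ·S⁻¹ = [-1/5; -11/54; -7/36]
x' − x̄ = [-33/5, -121/18, -77/12] = K·y
y = (KᵀK)⁻¹·Kᵀ·(x' − x̄) = [33]
z = y + H·x̄ = [33] + [-30] = [3]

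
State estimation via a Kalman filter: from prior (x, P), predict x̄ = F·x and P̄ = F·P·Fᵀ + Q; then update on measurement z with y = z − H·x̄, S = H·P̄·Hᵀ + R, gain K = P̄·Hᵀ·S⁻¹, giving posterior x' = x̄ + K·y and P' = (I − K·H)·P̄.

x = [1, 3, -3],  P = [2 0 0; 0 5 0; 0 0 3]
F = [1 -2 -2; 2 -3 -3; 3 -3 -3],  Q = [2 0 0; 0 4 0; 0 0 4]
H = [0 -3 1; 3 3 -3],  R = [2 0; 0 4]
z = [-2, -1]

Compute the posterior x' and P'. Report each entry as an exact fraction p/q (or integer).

x̄ = F·x = [1, 2, 3]
P̄ = F·P·Fᵀ + Q = [36 52 54; 52 84 84; 54 84 94]
y = z − H·x̄ = [1, -1]
S = H·P̄·Hᵀ + R = [348 -336; -336 382]
K = P̄·Hᵀ·S⁻¹ = [-391/1670 51/835; -98/167 -18/167; -4001/5010 -298/835]
x' = x̄ + K·y = [1177/1670, 254/167, 12817/5010]
P' = (I − K·H)·P̄ = [4917/835 524/167 7469/835; 524/167 372/167 920/167; 7469/835 920/167 37399/2505]

x' = [1177/1670, 254/167, 12817/5010]
P' = [4917/835 524/167 7469/835; 524/167 372/167 920/167; 7469/835 920/167 37399/2505]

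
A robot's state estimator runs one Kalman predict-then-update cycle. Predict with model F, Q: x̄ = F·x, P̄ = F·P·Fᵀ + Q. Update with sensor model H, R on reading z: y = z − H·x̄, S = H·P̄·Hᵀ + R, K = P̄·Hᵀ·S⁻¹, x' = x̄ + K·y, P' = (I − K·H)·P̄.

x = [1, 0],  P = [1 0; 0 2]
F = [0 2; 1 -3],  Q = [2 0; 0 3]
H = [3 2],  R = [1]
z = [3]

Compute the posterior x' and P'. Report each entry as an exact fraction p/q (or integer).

x' = [6/35, 43/35]
P' = [314/35 -468/35; -468/35 706/35]

x̄ = F·x = [0, 1]
P̄ = F·P·Fᵀ + Q = [10 -12; -12 22]
y = z − H·x̄ = [1]
S = H·P̄·Hᵀ + R = [35]
K = P̄·Hᵀ·S⁻¹ = [6/35; 8/35]
x' = x̄ + K·y = [6/35, 43/35]
P' = (I − K·H)·P̄ = [314/35 -468/35; -468/35 706/35]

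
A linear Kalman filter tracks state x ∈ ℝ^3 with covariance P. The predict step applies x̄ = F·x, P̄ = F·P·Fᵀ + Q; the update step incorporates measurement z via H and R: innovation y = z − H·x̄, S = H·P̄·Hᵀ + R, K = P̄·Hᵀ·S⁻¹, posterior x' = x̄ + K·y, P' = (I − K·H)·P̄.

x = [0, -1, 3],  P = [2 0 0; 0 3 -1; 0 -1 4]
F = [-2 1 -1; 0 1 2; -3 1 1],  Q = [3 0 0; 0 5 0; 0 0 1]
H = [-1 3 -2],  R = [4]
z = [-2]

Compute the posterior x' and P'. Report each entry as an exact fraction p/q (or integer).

x' = [-29/71, 285/142, 1163/284]
P' = [520/71 324/71 256/71; 324/71 795/71 2011/142; 256/71 2011/142 5591/284]

x̄ = F·x = [-4, 5, 2]
P̄ = F·P·Fᵀ + Q = [20 -6 11; -6 20 8; 11 8 24]
y = z − H·x̄ = [-17]
S = H·P̄·Hᵀ + R = [284]
K = P̄·Hᵀ·S⁻¹ = [-15/71; 25/142; -35/284]
x' = x̄ + K·y = [-29/71, 285/142, 1163/284]
P' = (I − K·H)·P̄ = [520/71 324/71 256/71; 324/71 795/71 2011/142; 256/71 2011/142 5591/284]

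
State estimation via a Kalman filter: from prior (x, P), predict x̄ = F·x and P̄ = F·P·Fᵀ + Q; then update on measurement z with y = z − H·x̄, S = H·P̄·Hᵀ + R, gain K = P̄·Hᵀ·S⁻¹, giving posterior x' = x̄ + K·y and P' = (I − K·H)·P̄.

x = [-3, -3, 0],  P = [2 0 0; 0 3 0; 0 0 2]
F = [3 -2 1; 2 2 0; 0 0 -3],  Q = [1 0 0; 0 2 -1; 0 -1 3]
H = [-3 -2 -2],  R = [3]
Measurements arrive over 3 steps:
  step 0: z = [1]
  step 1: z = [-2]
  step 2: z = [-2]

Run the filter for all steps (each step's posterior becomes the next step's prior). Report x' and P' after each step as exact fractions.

step 0: x' = [201/49, -60/7, 88/49], P' = [5367/392 -261/28 -2133/196; -261/28 35/2 -47/14; -2133/196 -47/14 1937/98]
step 1: x' = [27999758/1520567, -17754764/1520567, -22687214/1520567], P' = [172576949/1520567 -105246660/1520567 -153154836/1520567; -105246660/1520567 68255410/1520567 89713565/1520567; -153154836/1520567 89713565/1520567 140363356/1520567]
step 2: x' = [168426972/48410773, -33779089456/49233756141, -173225709854/49233756141], P' = [1329058612/48410773 -784261472/48410773 -1195018006/48410773; -784261472/48410773 602354653042/49233756141 597459584405/49233756141; -1195018006/48410773 597459584405/49233756141 1237211392447/49233756141]

step 0: x̄ = F·x = [-3, -12, 0]
step 0: P̄ = F·P·Fᵀ + Q = [33 0 -6; 0 22 -1; -6 -1 21]
step 0: y = z − H·x̄ = [-32]
step 0: S = H·P̄·Hᵀ + R = [392]
step 0: K = P̄·Hᵀ·S⁻¹ = [-87/392; -3/28; -11/196]
step 0: x' = x̄ + K·y = [201/49, -60/7, 88/49]
step 0: P' = (I − K·H)·P̄ = [5367/392 -261/28 -2133/196; -261/28 35/2 -47/14; -2133/196 -47/14 1937/98]
step 1: x̄ = F·x = [1531/49, -438/49, -264/49]
step 1: P̄ = F·P·Fᵀ + Q = [107399/392 -6855/196 3627/196; -6855/196 5115/98 8275/98; 3627/196 8275/98 17727/98]
step 1: y = z − H·x̄ = [3091/49]
step 1: S = H·P̄·Hᵀ + R = [1520567/392]
step 1: K = P̄·Hᵀ·S⁻¹ = [-309285/1520567; -65990/1520567; -229778/1520567]
step 1: x' = x̄ + K·y = [27999758/1520567, -17754764/1520567, -22687214/1520567]
step 1: P' = (I − K·H)·P̄ = [172576949/1520567 -105246660/1520567 -153154836/1520567; -105246660/1520567 68255410/1520567 89713565/1520567; -153154836/1520567 89713565/1520567 140363356/1520567]
step 2: x̄ = F·x = [96821588/1520567, 20489988/1520567, 68061642/1520567]
step 2: P̄ = F·P·Fᵀ + Q = [1953274748/1520567 425064192/1520567 1495584846/1520567; 425064192/1520567 124397290/1520567 379127059/1520567; 1495584846/1520567 379127059/1520567 1267831905/1520567]
step 2: y = z − H·x̄ = [464526890/1520567]
step 2: S = H·P̄·Hᵀ + R = [49233756141/1520567]
step 2: K = P̄·Hᵀ·S⁻¹ = [-9538960/48410773; -2282241274/49233756141; -7780672466/49233756141]
step 2: x' = x̄ + K·y = [168426972/48410773, -33779089456/49233756141, -173225709854/49233756141]
step 2: P' = (I − K·H)·P̄ = [1329058612/48410773 -784261472/48410773 -1195018006/48410773; -784261472/48410773 602354653042/49233756141 597459584405/49233756141; -1195018006/48410773 597459584405/49233756141 1237211392447/49233756141]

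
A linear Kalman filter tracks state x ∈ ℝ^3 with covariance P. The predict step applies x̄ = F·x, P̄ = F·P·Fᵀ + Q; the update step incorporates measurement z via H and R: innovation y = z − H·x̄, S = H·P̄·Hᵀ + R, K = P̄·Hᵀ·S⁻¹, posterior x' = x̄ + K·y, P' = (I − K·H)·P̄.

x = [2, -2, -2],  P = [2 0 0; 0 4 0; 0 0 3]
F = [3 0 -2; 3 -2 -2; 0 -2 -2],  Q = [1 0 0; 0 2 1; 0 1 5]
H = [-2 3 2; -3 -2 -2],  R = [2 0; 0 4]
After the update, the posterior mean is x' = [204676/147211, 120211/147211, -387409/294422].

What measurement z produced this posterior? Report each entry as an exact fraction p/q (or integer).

x̄ = F·x = [10, 14, 8]
P̄ = F·P·Fᵀ + Q = [31 30 12; 30 48 29; 12 29 33]
S = H·P̄·Hᵀ + R = [582 -698; -698 1343]
K = P̄·Hᵀ·S⁻¹ = [-26855/147211 -33359/147211; 10197/147211 -21446/147211; 61567/294422 -1539/147211]
x' − x̄ = [-1267434/147211, -1940743/147211, -2742785/294422] = K·y
y = (KᵀK)⁻¹·Kᵀ·(x' − x̄) = [-41, 71]
z = y + H·x̄ = [-41, 71] + [38, -74] = [-3, -3]

z = [-3, -3]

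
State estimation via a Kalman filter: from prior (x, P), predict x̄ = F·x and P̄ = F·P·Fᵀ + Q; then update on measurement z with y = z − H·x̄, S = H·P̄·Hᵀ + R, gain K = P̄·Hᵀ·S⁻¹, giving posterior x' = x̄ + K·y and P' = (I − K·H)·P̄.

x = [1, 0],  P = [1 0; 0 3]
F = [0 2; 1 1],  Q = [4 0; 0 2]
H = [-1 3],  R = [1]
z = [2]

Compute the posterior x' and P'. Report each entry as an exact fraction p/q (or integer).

x̄ = F·x = [0, 1]
P̄ = F·P·Fᵀ + Q = [16 6; 6 6]
y = z − H·x̄ = [-1]
S = H·P̄·Hᵀ + R = [35]
K = P̄·Hᵀ·S⁻¹ = [2/35; 12/35]
x' = x̄ + K·y = [-2/35, 23/35]
P' = (I − K·H)·P̄ = [556/35 186/35; 186/35 66/35]

x' = [-2/35, 23/35]
P' = [556/35 186/35; 186/35 66/35]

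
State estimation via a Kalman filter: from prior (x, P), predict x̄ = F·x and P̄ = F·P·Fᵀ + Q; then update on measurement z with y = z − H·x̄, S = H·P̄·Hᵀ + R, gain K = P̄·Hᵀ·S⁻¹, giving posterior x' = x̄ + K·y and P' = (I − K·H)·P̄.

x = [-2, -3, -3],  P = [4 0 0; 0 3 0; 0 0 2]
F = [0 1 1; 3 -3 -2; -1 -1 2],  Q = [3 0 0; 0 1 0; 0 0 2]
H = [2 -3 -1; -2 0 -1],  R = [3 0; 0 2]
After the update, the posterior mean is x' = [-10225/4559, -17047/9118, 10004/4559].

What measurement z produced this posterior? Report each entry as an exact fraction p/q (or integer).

x̄ = F·x = [-6, 9, -1]
P̄ = F·P·Fᵀ + Q = [8 -13 1; -13 72 -11; 1 -11 17]
S = H·P̄·Hᵀ + R = [786 -126; -126 55]
K = P̄·Hᵀ·S⁻¹ = [138/4559 -1093/4559; -2681/9118 -4/4559; -234/4559 -2111/4559]
x' − x̄ = [17129/4559, -99109/9118, 14563/4559] = K·y
y = (KᵀK)⁻¹·Kᵀ·(x' − x̄) = [37, -11]
z = y + H·x̄ = [37, -11] + [-38, 13] = [-1, 2]

z = [-1, 2]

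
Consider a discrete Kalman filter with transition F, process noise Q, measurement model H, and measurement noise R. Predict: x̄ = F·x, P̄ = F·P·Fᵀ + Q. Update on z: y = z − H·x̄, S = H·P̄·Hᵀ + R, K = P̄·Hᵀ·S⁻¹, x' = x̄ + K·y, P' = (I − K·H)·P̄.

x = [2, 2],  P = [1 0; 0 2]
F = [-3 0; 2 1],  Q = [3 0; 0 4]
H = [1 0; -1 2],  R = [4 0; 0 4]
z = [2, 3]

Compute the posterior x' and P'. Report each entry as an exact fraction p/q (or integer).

x̄ = F·x = [-6, 6]
P̄ = F·P·Fᵀ + Q = [12 -6; -6 10]
y = z − H·x̄ = [8, -15]
S = H·P̄·Hᵀ + R = [16 -24; -24 80]
K = P̄·Hᵀ·S⁻¹ = [6/11 -3/22; 9/44 17/44]
x' = x̄ + K·y = [9/22, 81/44]
P' = (I − K·H)·P̄ = [24/11 9/11; 9/11 13/11]

x' = [9/22, 81/44]
P' = [24/11 9/11; 9/11 13/11]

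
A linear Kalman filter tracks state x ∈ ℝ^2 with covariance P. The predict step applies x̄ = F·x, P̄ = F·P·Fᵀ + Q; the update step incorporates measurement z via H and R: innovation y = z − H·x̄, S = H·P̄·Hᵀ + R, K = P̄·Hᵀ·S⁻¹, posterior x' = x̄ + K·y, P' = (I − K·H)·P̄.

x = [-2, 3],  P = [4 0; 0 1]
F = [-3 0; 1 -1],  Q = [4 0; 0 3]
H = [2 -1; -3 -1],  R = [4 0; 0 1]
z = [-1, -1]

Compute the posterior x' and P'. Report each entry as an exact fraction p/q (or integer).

x̄ = F·x = [6, -5]
P̄ = F·P·Fᵀ + Q = [40 -12; -12 8]
y = z − H·x̄ = [-18, 12]
S = H·P̄·Hᵀ + R = [220 -244; -244 297]
K = P̄·Hᵀ·S⁻¹ = [243/1451 -328/1451; -668/1451 -412/1451]
x' = x̄ + K·y = [396/1451, -175/1451]
P' = (I − K·H)·P̄ = [260/1451 -452/1451; -452/1451 1768/1451]

x' = [396/1451, -175/1451]
P' = [260/1451 -452/1451; -452/1451 1768/1451]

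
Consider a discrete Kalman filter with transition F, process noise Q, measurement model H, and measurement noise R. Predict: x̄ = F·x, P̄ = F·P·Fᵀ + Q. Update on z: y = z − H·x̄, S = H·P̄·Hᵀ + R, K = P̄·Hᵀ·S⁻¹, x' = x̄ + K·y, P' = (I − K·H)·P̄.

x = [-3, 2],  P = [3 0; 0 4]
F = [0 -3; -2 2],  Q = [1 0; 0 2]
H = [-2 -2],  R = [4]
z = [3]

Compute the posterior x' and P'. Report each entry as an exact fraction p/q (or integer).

x̄ = F·x = [-6, 10]
P̄ = F·P·Fᵀ + Q = [37 -24; -24 30]
y = z − H·x̄ = [11]
S = H·P̄·Hᵀ + R = [80]
K = P̄·Hᵀ·S⁻¹ = [-13/40; -3/20]
x' = x̄ + K·y = [-383/40, 167/20]
P' = (I − K·H)·P̄ = [571/20 -279/10; -279/10 141/5]

x' = [-383/40, 167/20]
P' = [571/20 -279/10; -279/10 141/5]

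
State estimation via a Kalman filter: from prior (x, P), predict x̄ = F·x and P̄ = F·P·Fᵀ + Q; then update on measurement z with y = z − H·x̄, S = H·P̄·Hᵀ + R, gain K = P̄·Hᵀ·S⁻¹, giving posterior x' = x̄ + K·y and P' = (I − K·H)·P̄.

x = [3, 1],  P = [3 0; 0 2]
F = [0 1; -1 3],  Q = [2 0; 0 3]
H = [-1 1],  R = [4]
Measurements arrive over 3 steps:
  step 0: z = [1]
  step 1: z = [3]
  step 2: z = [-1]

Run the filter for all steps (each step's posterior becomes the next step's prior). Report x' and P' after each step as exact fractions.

step 0: x' = [6/5, 9/5], P' = [19/5 21/5; 21/5 39/5]
step 1: x' = [273/136, 669/136], P' = [891/136 1079/136; 1079/136 1731/136]
step 2: x' = [4591/4723, 4672/4723], P' = [36793/4723 45237/4723; 45237/4723 70397/4723]

step 0: x̄ = F·x = [1, 0]
step 0: P̄ = F·P·Fᵀ + Q = [4 6; 6 24]
step 0: y = z − H·x̄ = [2]
step 0: S = H·P̄·Hᵀ + R = [20]
step 0: K = P̄·Hᵀ·S⁻¹ = [1/10; 9/10]
step 0: x' = x̄ + K·y = [6/5, 9/5]
step 0: P' = (I − K·H)·P̄ = [19/5 21/5; 21/5 39/5]
step 1: x̄ = F·x = [9/5, 21/5]
step 1: P̄ = F·P·Fᵀ + Q = [49/5 96/5; 96/5 259/5]
step 1: y = z − H·x̄ = [3/5]
step 1: S = H·P̄·Hᵀ + R = [136/5]
step 1: K = P̄·Hᵀ·S⁻¹ = [47/136; 163/136]
step 1: x' = x̄ + K·y = [273/136, 669/136]
step 1: P' = (I − K·H)·P̄ = [891/136 1079/136; 1079/136 1731/136]
step 2: x̄ = F·x = [669/136, 51/4]
step 2: P̄ = F·P·Fᵀ + Q = [2003/136 121/4; 121/4 153/2]
step 2: y = z − H·x̄ = [-1201/136]
step 2: S = H·P̄·Hᵀ + R = [4723/136]
step 2: K = P̄·Hᵀ·S⁻¹ = [2111/4723; 6290/4723]
step 2: x' = x̄ + K·y = [4591/4723, 4672/4723]
step 2: P' = (I − K·H)·P̄ = [36793/4723 45237/4723; 45237/4723 70397/4723]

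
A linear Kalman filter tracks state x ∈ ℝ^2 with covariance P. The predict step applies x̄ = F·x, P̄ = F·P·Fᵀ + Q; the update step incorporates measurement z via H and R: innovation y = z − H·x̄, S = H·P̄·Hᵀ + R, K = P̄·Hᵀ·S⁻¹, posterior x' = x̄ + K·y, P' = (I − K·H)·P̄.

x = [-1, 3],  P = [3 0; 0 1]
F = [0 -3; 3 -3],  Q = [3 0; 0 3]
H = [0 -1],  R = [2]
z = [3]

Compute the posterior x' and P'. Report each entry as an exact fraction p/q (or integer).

x' = [-288/41, -141/41]
P' = [411/41 18/41; 18/41 78/41]

x̄ = F·x = [-9, -12]
P̄ = F·P·Fᵀ + Q = [12 9; 9 39]
y = z − H·x̄ = [-9]
S = H·P̄·Hᵀ + R = [41]
K = P̄·Hᵀ·S⁻¹ = [-9/41; -39/41]
x' = x̄ + K·y = [-288/41, -141/41]
P' = (I − K·H)·P̄ = [411/41 18/41; 18/41 78/41]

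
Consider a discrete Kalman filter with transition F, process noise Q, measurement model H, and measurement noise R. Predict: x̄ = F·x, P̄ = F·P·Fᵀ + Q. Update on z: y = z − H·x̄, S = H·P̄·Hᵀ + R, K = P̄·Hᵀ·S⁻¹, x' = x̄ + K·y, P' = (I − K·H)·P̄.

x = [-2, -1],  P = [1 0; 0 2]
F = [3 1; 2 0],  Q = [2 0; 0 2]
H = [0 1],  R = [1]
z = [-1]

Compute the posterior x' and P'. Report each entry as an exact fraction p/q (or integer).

x' = [-31/7, -10/7]
P' = [55/7 6/7; 6/7 6/7]

x̄ = F·x = [-7, -4]
P̄ = F·P·Fᵀ + Q = [13 6; 6 6]
y = z − H·x̄ = [3]
S = H·P̄·Hᵀ + R = [7]
K = P̄·Hᵀ·S⁻¹ = [6/7; 6/7]
x' = x̄ + K·y = [-31/7, -10/7]
P' = (I − K·H)·P̄ = [55/7 6/7; 6/7 6/7]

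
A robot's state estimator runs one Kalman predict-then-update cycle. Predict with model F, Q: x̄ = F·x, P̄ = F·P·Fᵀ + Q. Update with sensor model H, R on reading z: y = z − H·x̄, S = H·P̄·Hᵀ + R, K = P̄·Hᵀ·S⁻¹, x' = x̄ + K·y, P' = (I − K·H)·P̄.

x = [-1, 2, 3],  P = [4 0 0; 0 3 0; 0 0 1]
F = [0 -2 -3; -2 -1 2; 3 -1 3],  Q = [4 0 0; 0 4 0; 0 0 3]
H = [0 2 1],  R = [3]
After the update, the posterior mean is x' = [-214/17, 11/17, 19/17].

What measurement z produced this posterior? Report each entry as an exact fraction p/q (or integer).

z = [2]

x̄ = F·x = [-13, 6, 4]
P̄ = F·P·Fᵀ + Q = [25 0 -3; 0 27 -15; -3 -15 51]
S = H·P̄·Hᵀ + R = [102]
K = P̄·Hᵀ·S⁻¹ = [-1/34; 13/34; 7/34]
x' − x̄ = [7/17, -91/17, -49/17] = K·y
y = (KᵀK)⁻¹·Kᵀ·(x' − x̄) = [-14]
z = y + H·x̄ = [-14] + [16] = [2]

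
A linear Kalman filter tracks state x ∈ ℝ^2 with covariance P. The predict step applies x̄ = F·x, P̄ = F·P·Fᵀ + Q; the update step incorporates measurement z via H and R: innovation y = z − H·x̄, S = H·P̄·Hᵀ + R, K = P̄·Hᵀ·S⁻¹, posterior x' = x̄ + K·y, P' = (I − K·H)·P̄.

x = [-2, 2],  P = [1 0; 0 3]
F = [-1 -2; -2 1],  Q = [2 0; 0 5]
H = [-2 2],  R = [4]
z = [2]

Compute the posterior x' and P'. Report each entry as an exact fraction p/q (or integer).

x̄ = F·x = [-2, 6]
P̄ = F·P·Fᵀ + Q = [15 -4; -4 12]
y = z − H·x̄ = [-14]
S = H·P̄·Hᵀ + R = [144]
K = P̄·Hᵀ·S⁻¹ = [-19/72; 2/9]
x' = x̄ + K·y = [61/36, 26/9]
P' = (I − K·H)·P̄ = [179/36 40/9; 40/9 44/9]

x' = [61/36, 26/9]
P' = [179/36 40/9; 40/9 44/9]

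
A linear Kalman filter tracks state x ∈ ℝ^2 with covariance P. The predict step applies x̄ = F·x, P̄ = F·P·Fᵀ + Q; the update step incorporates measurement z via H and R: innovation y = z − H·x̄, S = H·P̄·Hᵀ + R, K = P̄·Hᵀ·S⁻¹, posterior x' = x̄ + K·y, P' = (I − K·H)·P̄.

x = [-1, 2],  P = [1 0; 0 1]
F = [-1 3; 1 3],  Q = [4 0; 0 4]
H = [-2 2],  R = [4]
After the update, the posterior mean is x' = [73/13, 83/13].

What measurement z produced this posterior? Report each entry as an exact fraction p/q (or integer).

x̄ = F·x = [7, 5]
P̄ = F·P·Fᵀ + Q = [14 8; 8 14]
S = H·P̄·Hᵀ + R = [52]
K = P̄·Hᵀ·S⁻¹ = [-3/13; 3/13]
x' − x̄ = [-18/13, 18/13] = K·y
y = (KᵀK)⁻¹·Kᵀ·(x' − x̄) = [6]
z = y + H·x̄ = [6] + [-4] = [2]

z = [2]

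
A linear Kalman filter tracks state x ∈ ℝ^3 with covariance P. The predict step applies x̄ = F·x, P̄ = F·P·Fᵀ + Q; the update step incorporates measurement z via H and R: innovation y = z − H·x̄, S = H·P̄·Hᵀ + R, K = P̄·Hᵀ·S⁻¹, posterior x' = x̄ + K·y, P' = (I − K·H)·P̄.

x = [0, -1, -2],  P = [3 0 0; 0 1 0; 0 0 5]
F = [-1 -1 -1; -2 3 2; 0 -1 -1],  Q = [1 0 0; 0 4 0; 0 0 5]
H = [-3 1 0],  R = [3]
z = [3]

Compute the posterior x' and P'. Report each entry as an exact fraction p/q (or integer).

x̄ = F·x = [3, -7, 3]
P̄ = F·P·Fᵀ + Q = [10 -7 6; -7 45 -13; 6 -13 11]
y = z − H·x̄ = [19]
S = H·P̄·Hᵀ + R = [180]
K = P̄·Hᵀ·S⁻¹ = [-37/180; 11/30; -31/180]
x' = x̄ + K·y = [-163/180, -1/30, -49/180]
P' = (I − K·H)·P̄ = [431/180 197/30 -67/180; 197/30 104/5 -49/30; -67/180 -49/30 1019/180]

x' = [-163/180, -1/30, -49/180]
P' = [431/180 197/30 -67/180; 197/30 104/5 -49/30; -67/180 -49/30 1019/180]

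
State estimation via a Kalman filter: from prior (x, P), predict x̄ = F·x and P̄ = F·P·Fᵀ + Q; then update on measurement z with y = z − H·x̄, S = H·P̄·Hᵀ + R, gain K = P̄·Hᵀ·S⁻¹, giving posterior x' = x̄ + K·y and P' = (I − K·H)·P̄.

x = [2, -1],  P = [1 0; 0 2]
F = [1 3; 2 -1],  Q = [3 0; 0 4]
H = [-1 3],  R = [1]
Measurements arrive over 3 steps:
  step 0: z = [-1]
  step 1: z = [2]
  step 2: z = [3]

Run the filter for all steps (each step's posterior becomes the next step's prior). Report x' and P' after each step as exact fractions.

step 0: x' = [441/137, 107/137], P' = [1858/137 608/137; 608/137 214/137]
step 1: x' = [30001/23154, 4311/3859], P' = [520933/23154 29524/3859; 29524/3859 10462/3859]
step 2: x' = [35605093/5580637, 17424117/5580637], P' = [146039125/5580637 49679576/5580637; 49679576/5580637 17510646/5580637]

step 0: x̄ = F·x = [-1, 5]
step 0: P̄ = F·P·Fᵀ + Q = [22 -4; -4 10]
step 0: y = z − H·x̄ = [-17]
step 0: S = H·P̄·Hᵀ + R = [137]
step 0: K = P̄·Hᵀ·S⁻¹ = [-34/137; 34/137]
step 0: x' = x̄ + K·y = [441/137, 107/137]
step 0: P' = (I − K·H)·P̄ = [1858/137 608/137; 608/137 214/137]
step 1: x̄ = F·x = [762/137, 775/137]
step 1: P̄ = F·P·Fᵀ + Q = [7843/137 6114/137; 6114/137 5762/137]
step 1: y = z − H·x̄ = [-1289/137]
step 1: S = H·P̄·Hᵀ + R = [23154/137]
step 1: K = P̄·Hᵀ·S⁻¹ = [10499/23154; 1862/3859]
step 1: x' = x̄ + K·y = [30001/23154, 4311/3859]
step 1: P' = (I − K·H)·P̄ = [520933/23154 29524/3859; 29524/3859 10462/3859]
step 2: x̄ = F·x = [107599/23154, 1004/681]
step 2: P̄ = F·P·Fᵀ + Q = [2218207/23154 51155/681; 51155/681 45016/681]
step 2: y = z − H·x̄ = [74653/23154]
step 2: S = H·P̄·Hᵀ + R = [5580637/23154]
step 2: K = P̄·Hᵀ·S⁻¹ = [2999603/5580637; 2852362/5580637]
step 2: x' = x̄ + K·y = [35605093/5580637, 17424117/5580637]
step 2: P' = (I − K·H)·P̄ = [146039125/5580637 49679576/5580637; 49679576/5580637 17510646/5580637]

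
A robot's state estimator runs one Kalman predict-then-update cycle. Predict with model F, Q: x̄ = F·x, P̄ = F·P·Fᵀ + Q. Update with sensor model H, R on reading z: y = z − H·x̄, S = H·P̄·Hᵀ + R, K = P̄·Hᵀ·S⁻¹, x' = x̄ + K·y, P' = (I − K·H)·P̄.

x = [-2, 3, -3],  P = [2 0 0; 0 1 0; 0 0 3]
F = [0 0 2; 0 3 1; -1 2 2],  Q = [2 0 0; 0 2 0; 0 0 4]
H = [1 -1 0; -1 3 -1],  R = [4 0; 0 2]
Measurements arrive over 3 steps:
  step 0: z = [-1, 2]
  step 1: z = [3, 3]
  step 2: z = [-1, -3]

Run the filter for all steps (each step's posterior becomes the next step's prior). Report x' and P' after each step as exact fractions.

step 0: x' = [-2, 2/3, 11/6], P' = [10 22/3 35/3; 22/3 58/9 101/9; 35/3 101/9 787/36]
step 1: x' = [78131/9296, 8697/1162, 209827/18592], P' = [95941/4648 9591/581 255909/9296; 9591/581 8182/581 28053/1162; 255909/9296 28053/1162 807189/18592]
step 2: x' = [-26127154/6624801, -506453/151713, -65217602/19874403], P' = [42392230/2208267 770894/50571 166558604/6624801; 770894/50571 1968842/151713 3346306/151713; 166558604/6624801 3346306/151713 784947709/19874403]

step 0: x̄ = F·x = [-6, 6, 2]
step 0: P̄ = F·P·Fᵀ + Q = [14 6 12; 6 14 12; 12 12 22]
step 0: y = z − H·x̄ = [11, -20]
step 0: S = H·P̄·Hᵀ + R = [20 -32; -32 80]
step 0: K = P̄·Hᵀ·S⁻¹ = [2/3 1/6; 2/9 7/18; 1/9 5/72]
step 0: x' = x̄ + K·y = [-2, 2/3, 11/6]
step 0: P' = (I − K·H)·P̄ = [10 22/3 35/3; 22/3 58/9 101/9; 35/3 101/9 787/36]
step 1: x̄ = F·x = [11/3, 23/6, 7]
step 1: P̄ = F·P·Fᵀ + Q = [805/9 1999/18 109; 1999/18 5371/36 277/2; 109 277/2 141]
step 1: y = z − H·x̄ = [19/6, 13/6]
step 1: S = H·P̄·Hᵀ + R = [739/36 -2279/36; -2279/36 10651/36]
step 1: K = P̄·Hᵀ·S⁻¹ = [19213/18592 12577/18592; 1409/2324 1857/2324; 31485/37184 27537/37184]
step 1: x' = x̄ + K·y = [78131/9296, 8697/1162, 209827/18592]
step 1: P' = (I − K·H)·P̄ = [95941/4648 9591/581 255909/9296; 9591/581 8182/581 28053/1162; 255909/9296 28053/1162 807189/18592]
step 2: x̄ = F·x = [209827/9296, 627283/18592, 16928/581]
step 2: P̄ = F·P·Fᵀ + Q = [816485/4648 2153733/9296 125016/581; 2153733/9296 5893877/18592 166986/581; 125016/581 166986/581 157814/581]
step 2: y = z − H·x̄ = [189037/18592, -976275/18592]
step 2: S = H·P̄·Hᵀ + R = [619253/18592 -2374667/18592; -2374667/18592 11492981/18592]
step 2: K = P̄·Hᵀ·S⁻¹ = [6547394/6624801 4613024/6624801; 85960/151713 123769/151713; 30654863/39748806 30474737/39748806]
step 2: x' = x̄ + K·y = [-26127154/6624801, -506453/151713, -65217602/19874403]
step 2: P' = (I − K·H)·P̄ = [42392230/2208267 770894/50571 166558604/6624801; 770894/50571 1968842/151713 3346306/151713; 166558604/6624801 3346306/151713 784947709/19874403]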